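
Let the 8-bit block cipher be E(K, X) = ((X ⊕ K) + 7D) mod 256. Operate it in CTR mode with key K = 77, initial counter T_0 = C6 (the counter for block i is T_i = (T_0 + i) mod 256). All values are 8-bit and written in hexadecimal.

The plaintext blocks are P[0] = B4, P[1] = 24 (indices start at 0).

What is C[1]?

C[1] = 09

CTR encryption: S_i = E(K, T_i) where T_i is the counter for block i; C_i = P_i ⊕ S_i.
C[0]: T = C6, S = E(K, T) = 2E; B4 ⊕ 2E = 9A.
C[1]: T = C7, S = E(K, T) = 2D; 24 ⊕ 2D = 09.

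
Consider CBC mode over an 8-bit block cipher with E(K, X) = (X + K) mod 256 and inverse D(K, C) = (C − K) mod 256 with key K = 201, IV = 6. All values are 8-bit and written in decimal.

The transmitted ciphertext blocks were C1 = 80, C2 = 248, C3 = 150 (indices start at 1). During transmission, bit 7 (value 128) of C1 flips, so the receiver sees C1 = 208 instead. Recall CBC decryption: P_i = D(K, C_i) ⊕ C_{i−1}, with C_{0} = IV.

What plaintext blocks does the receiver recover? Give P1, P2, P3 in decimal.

Only C1 changed, to 208. In CBC, a change in C_i garbles P_i and flips the same bit in P_{i+1}. Decrypting the received ciphertext:
P1: D(K, 208) = 7; 7 ⊕ 6 = 1.
P2: D(K, 248) = 47; 47 ⊕ 208 = 255.
P3: D(K, 150) = 205; 205 ⊕ 248 = 53.
Blocks that differ from the original plaintext: P1, P2.

P1 = 1, P2 = 255, P3 = 53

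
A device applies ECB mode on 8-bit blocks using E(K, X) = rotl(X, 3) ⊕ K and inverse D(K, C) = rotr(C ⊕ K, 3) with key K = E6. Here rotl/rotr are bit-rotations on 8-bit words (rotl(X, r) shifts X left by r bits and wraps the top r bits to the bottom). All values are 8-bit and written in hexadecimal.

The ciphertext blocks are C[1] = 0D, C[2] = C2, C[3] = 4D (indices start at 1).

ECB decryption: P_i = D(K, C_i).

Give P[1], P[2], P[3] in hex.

P[1] = 7D, P[2] = 84, P[3] = 75

P[1]: D(K, 0D) = 7D.
P[2]: D(K, C2) = 84.
P[3]: D(K, 4D) = 75.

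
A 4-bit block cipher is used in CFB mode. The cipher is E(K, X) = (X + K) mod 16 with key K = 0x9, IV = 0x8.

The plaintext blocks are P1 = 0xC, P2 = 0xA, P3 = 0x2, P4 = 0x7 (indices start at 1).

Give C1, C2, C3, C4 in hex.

C1 = 0xD, C2 = 0xC, C3 = 0x7, C4 = 0x7

CFB encryption: C_i = P_i ⊕ E(K, C_{i−1}), with C_{0} = IV.
C1: E(K, 0x8) = 0x1; 0xC ⊕ 0x1 = 0xD.
C2: E(K, 0xD) = 0x6; 0xA ⊕ 0x6 = 0xC.
C3: E(K, 0xC) = 0x5; 0x2 ⊕ 0x5 = 0x7.
C4: E(K, 0x7) = 0x0; 0x7 ⊕ 0x0 = 0x7.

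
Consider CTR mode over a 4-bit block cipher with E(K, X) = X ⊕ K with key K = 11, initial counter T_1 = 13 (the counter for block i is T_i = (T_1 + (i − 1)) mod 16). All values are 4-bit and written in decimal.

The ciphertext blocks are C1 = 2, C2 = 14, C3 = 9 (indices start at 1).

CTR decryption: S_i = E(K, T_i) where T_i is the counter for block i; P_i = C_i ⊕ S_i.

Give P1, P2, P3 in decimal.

P1 = 4, P2 = 11, P3 = 13

P1: T = 13, S = E(K, T) = 6; 2 ⊕ 6 = 4.
P2: T = 14, S = E(K, T) = 5; 14 ⊕ 5 = 11.
P3: T = 15, S = E(K, T) = 4; 9 ⊕ 4 = 13.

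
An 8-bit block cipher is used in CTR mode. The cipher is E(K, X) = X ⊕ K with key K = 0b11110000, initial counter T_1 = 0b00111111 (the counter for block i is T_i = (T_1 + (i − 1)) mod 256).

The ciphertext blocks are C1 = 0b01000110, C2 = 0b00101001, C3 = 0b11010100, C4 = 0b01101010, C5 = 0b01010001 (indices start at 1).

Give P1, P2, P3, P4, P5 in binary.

CTR decryption: S_i = E(K, T_i) where T_i is the counter for block i; P_i = C_i ⊕ S_i.
P1: T = 0b00111111, S = E(K, T) = 0b11001111; 0b01000110 ⊕ 0b11001111 = 0b10001001.
P2: T = 0b01000000, S = E(K, T) = 0b10110000; 0b00101001 ⊕ 0b10110000 = 0b10011001.
P3: T = 0b01000001, S = E(K, T) = 0b10110001; 0b11010100 ⊕ 0b10110001 = 0b01100101.
P4: T = 0b01000010, S = E(K, T) = 0b10110010; 0b01101010 ⊕ 0b10110010 = 0b11011000.
P5: T = 0b01000011, S = E(K, T) = 0b10110011; 0b01010001 ⊕ 0b10110011 = 0b11100010.

P1 = 0b10001001, P2 = 0b10011001, P3 = 0b01100101, P4 = 0b11011000, P5 = 0b11100010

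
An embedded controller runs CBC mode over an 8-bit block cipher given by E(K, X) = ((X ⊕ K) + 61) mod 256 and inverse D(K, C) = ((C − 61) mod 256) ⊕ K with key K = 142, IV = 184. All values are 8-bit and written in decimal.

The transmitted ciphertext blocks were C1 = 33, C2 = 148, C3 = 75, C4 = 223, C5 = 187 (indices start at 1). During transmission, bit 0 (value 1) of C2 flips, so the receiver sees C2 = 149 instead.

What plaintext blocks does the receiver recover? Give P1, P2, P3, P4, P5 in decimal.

CBC decryption: P_i = D(K, C_i) ⊕ C_{i−1}, with C_{0} = IV.
Only C2 changed, to 149. In CBC, a change in C_i garbles P_i and flips the same bit in P_{i+1}. Decrypting the received ciphertext:
P1: D(K, 33) = 106; 106 ⊕ 184 = 210.
P2: D(K, 149) = 214; 214 ⊕ 33 = 247.
P3: D(K, 75) = 128; 128 ⊕ 149 = 21.
P4: D(K, 223) = 44; 44 ⊕ 75 = 103.
P5: D(K, 187) = 240; 240 ⊕ 223 = 47.
Blocks that differ from the original plaintext: P2, P3.

P1 = 210, P2 = 247, P3 = 21, P4 = 103, P5 = 47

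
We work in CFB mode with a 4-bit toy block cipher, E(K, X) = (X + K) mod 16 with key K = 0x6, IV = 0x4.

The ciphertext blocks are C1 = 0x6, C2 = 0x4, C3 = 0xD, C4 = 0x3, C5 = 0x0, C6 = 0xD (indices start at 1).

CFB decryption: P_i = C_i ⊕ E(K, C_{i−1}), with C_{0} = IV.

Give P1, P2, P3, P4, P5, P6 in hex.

P1: E(K, 0x4) = 0xA; 0x6 ⊕ 0xA = 0xC.
P2: E(K, 0x6) = 0xC; 0x4 ⊕ 0xC = 0x8.
P3: E(K, 0x4) = 0xA; 0xD ⊕ 0xA = 0x7.
P4: E(K, 0xD) = 0x3; 0x3 ⊕ 0x3 = 0x0.
P5: E(K, 0x3) = 0x9; 0x0 ⊕ 0x9 = 0x9.
P6: E(K, 0x0) = 0x6; 0xD ⊕ 0x6 = 0xB.

P1 = 0xC, P2 = 0x8, P3 = 0x7, P4 = 0x0, P5 = 0x9, P6 = 0xB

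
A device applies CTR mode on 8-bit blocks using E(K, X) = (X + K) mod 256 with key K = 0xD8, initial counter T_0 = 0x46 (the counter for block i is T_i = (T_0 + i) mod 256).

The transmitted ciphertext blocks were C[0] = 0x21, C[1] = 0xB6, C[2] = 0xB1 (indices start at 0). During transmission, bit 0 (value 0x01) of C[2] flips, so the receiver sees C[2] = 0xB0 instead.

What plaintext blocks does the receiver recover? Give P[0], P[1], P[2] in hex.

CTR decryption: S_i = E(K, T_i) where T_i is the counter for block i; P_i = C_i ⊕ S_i.
Only C[2] changed, to 0xB0. In CTR, a change in C_i flips the same bit in P_i only; the keystream is unaffected. Decrypting the received ciphertext:
P[0]: T = 0x46, S = E(K, T) = 0x1E; 0x21 ⊕ 0x1E = 0x3F.
P[1]: T = 0x47, S = E(K, T) = 0x1F; 0xB6 ⊕ 0x1F = 0xA9.
P[2]: T = 0x48, S = E(K, T) = 0x20; 0xB0 ⊕ 0x20 = 0x90.
Blocks that differ from the original plaintext: P[2].

P[0] = 0x3F, P[1] = 0xA9, P[2] = 0x90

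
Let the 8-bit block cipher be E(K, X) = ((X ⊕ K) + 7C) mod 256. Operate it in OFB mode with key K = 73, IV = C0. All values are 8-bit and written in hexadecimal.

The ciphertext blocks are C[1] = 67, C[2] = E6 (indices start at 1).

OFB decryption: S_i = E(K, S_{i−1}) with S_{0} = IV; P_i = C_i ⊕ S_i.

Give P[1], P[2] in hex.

P[1]: S = E(K, C0) = 2F; 67 ⊕ 2F = 48.
P[2]: S = E(K, 2F) = D8; E6 ⊕ D8 = 3E.

P[1] = 48, P[2] = 3E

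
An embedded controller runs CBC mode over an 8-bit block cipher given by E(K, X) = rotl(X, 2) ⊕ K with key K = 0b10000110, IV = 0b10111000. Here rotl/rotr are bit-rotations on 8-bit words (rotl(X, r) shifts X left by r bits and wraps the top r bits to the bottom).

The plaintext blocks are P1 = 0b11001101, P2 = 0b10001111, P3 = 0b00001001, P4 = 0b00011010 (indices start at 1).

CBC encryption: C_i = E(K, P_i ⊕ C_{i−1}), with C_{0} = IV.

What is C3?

C3 = 0b01110101

C1: P1 ⊕ 0b10111000 = 0b01110101; E(K, 0b01110101) = 0b01010011.
C2: P2 ⊕ 0b01010011 = 0b11011100; E(K, 0b11011100) = 0b11110101.
C3: P3 ⊕ 0b11110101 = 0b11111100; E(K, 0b11111100) = 0b01110101.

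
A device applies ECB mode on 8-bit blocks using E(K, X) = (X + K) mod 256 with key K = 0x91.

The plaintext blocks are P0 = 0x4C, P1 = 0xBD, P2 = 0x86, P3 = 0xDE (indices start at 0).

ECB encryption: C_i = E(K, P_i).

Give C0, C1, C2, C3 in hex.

C0: E(K, 0x4C) = 0xDD.
C1: E(K, 0xBD) = 0x4E.
C2: E(K, 0x86) = 0x17.
C3: E(K, 0xDE) = 0x6F.

C0 = 0xDD, C1 = 0x4E, C2 = 0x17, C3 = 0x6F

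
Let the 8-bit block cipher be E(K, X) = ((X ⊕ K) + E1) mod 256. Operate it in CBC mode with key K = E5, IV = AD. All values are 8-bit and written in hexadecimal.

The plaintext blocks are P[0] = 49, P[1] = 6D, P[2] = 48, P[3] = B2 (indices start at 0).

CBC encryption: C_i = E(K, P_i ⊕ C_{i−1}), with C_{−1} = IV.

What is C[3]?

C[0]: P[0] ⊕ AD = E4; E(K, E4) = E2.
C[1]: P[1] ⊕ E2 = 8F; E(K, 8F) = 4B.
C[2]: P[2] ⊕ 4B = 03; E(K, 03) = C7.
C[3]: P[3] ⊕ C7 = 75; E(K, 75) = 71.

C[3] = 71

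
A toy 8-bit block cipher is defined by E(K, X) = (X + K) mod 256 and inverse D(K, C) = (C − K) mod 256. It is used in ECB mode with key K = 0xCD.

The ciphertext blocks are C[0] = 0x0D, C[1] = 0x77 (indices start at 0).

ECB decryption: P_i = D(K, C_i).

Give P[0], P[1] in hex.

P[0] = 0x40, P[1] = 0xAA

P[0]: D(K, 0x0D) = 0x40.
P[1]: D(K, 0x77) = 0xAA.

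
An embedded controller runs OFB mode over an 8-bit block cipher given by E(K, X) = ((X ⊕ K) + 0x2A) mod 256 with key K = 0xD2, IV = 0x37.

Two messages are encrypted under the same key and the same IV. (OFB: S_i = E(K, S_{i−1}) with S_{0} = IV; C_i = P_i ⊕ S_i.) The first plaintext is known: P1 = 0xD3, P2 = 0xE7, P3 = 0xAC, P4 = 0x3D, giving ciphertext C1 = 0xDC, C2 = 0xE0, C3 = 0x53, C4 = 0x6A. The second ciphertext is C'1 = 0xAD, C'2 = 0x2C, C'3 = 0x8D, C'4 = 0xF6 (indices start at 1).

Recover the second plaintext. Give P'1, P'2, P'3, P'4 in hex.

P'1 = 0xA2, P'2 = 0x2B, P'3 = 0x72, P'4 = 0xA1

In OFB with a reused IV, both messages share the same keystream S_i, so C_i ⊕ C'_i = P_i ⊕ P'_i and thus P'_i = P_i ⊕ C_i ⊕ C'_i.
P'1: 0xD3 ⊕ 0xDC ⊕ 0xAD = 0xA2.
P'2: 0xE7 ⊕ 0xE0 ⊕ 0x2C = 0x2B.
P'3: 0xAC ⊕ 0x53 ⊕ 0x8D = 0x72.
P'4: 0x3D ⊕ 0x6A ⊕ 0xF6 = 0xA1.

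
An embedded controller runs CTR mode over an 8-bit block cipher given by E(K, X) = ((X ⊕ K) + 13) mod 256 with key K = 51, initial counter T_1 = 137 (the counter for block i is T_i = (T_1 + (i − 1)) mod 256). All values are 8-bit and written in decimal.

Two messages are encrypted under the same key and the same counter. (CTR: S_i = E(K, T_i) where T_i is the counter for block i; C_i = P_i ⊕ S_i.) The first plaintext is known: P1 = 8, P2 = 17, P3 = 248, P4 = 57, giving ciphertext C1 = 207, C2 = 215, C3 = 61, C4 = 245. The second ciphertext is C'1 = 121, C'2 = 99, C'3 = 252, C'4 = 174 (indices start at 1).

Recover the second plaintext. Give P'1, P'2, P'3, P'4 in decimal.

In CTR with a reused counter, both messages share the same keystream S_i, so C_i ⊕ C'_i = P_i ⊕ P'_i and thus P'_i = P_i ⊕ C_i ⊕ C'_i.
P'1: 8 ⊕ 207 ⊕ 121 = 190.
P'2: 17 ⊕ 215 ⊕ 99 = 165.
P'3: 248 ⊕ 61 ⊕ 252 = 57.
P'4: 57 ⊕ 245 ⊕ 174 = 98.

P'1 = 190, P'2 = 165, P'3 = 57, P'4 = 98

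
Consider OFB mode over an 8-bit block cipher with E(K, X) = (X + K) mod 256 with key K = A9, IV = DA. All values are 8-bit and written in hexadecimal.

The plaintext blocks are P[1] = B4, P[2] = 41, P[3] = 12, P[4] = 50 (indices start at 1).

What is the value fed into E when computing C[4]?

OFB encryption: S_i = E(K, S_{i−1}) with S_{0} = IV; C_i = P_i ⊕ S_i.
C[1]: S = E(K, DA) = 83; B4 ⊕ 83 = 37.
C[2]: S = E(K, 83) = 2C; 41 ⊕ 2C = 6D.
C[3]: S = E(K, 2C) = D5; 12 ⊕ D5 = C7.
C[4]: S = E(K, D5) = 7E; 50 ⊕ 7E = 2E.
So the input to E for block [4] is D5.

D5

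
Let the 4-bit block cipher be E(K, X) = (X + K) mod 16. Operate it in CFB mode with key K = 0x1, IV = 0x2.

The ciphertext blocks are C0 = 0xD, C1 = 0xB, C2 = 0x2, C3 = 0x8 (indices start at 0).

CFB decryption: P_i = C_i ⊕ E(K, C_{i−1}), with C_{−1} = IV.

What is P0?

P0: E(K, 0x2) = 0x3; 0xD ⊕ 0x3 = 0xE.

P0 = 0xE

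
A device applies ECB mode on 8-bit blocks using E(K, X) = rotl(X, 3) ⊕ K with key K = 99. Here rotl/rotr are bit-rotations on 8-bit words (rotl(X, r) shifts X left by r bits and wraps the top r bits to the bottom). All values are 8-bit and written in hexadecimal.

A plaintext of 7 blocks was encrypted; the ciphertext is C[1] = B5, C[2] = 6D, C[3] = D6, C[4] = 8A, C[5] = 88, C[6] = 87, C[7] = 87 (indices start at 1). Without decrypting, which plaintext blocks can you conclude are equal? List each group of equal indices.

ECB encrypts each block independently with the same key, so equal ciphertext blocks imply equal plaintext blocks.
C[6] = C[7] = 87, so P[6] = P[7].

P[6] = P[7]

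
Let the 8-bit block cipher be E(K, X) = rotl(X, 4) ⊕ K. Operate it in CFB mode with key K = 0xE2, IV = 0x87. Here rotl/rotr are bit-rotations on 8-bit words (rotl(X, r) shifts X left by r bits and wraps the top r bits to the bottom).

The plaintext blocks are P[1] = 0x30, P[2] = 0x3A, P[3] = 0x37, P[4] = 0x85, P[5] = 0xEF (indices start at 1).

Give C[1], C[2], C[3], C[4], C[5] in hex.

C[1] = 0xAA, C[2] = 0x72, C[3] = 0xF2, C[4] = 0x48, C[5] = 0x89

CFB encryption: C_i = P_i ⊕ E(K, C_{i−1}), with C_{0} = IV.
C[1]: E(K, 0x87) = 0x9A; 0x30 ⊕ 0x9A = 0xAA.
C[2]: E(K, 0xAA) = 0x48; 0x3A ⊕ 0x48 = 0x72.
C[3]: E(K, 0x72) = 0xC5; 0x37 ⊕ 0xC5 = 0xF2.
C[4]: E(K, 0xF2) = 0xCD; 0x85 ⊕ 0xCD = 0x48.
C[5]: E(K, 0x48) = 0x66; 0xEF ⊕ 0x66 = 0x89.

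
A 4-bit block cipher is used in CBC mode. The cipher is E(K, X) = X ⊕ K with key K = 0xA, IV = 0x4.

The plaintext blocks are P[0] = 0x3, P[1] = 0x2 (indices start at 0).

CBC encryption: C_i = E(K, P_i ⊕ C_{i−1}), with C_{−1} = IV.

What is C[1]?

C[0]: P[0] ⊕ 0x4 = 0x7; E(K, 0x7) = 0xD.
C[1]: P[1] ⊕ 0xD = 0xF; E(K, 0xF) = 0x5.

C[1] = 0x5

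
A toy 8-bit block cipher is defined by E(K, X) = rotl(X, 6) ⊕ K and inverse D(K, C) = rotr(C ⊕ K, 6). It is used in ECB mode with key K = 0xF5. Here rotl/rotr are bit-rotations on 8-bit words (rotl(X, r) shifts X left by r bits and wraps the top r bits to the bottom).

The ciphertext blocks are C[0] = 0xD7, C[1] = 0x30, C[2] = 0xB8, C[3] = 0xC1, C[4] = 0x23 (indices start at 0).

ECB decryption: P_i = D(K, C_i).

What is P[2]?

P[2] = 0x35

P[2]: D(K, 0xB8) = 0x35.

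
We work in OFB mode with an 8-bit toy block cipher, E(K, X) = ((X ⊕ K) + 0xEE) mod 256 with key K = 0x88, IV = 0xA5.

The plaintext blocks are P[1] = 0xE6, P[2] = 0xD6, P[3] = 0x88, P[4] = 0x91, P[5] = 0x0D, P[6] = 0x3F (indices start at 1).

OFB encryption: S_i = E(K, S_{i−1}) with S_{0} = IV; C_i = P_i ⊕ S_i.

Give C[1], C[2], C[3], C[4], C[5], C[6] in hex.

C[1]: S = E(K, 0xA5) = 0x1B; 0xE6 ⊕ 0x1B = 0xFD.
C[2]: S = E(K, 0x1B) = 0x81; 0xD6 ⊕ 0x81 = 0x57.
C[3]: S = E(K, 0x81) = 0xF7; 0x88 ⊕ 0xF7 = 0x7F.
C[4]: S = E(K, 0xF7) = 0x6D; 0x91 ⊕ 0x6D = 0xFC.
C[5]: S = E(K, 0x6D) = 0xD3; 0x0D ⊕ 0xD3 = 0xDE.
C[6]: S = E(K, 0xD3) = 0x49; 0x3F ⊕ 0x49 = 0x76.

C[1] = 0xFD, C[2] = 0x57, C[3] = 0x7F, C[4] = 0xFC, C[5] = 0xDE, C[6] = 0x76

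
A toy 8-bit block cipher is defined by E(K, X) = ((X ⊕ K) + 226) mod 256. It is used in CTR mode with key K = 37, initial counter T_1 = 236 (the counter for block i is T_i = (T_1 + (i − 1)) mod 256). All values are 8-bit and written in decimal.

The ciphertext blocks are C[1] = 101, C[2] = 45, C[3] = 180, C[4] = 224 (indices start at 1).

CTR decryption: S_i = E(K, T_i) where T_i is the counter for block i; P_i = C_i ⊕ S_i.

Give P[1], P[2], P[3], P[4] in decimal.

P[1]: T = 236, S = E(K, T) = 171; 101 ⊕ 171 = 206.
P[2]: T = 237, S = E(K, T) = 170; 45 ⊕ 170 = 135.
P[3]: T = 238, S = E(K, T) = 173; 180 ⊕ 173 = 25.
P[4]: T = 239, S = E(K, T) = 172; 224 ⊕ 172 = 76.

P[1] = 206, P[2] = 135, P[3] = 25, P[4] = 76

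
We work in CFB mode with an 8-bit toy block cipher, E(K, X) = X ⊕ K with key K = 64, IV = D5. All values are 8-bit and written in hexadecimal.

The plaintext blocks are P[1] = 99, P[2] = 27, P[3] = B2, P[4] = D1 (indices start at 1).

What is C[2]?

C[2] = 6B

CFB encryption: C_i = P_i ⊕ E(K, C_{i−1}), with C_{0} = IV.
C[1]: E(K, D5) = B1; 99 ⊕ B1 = 28.
C[2]: E(K, 28) = 4C; 27 ⊕ 4C = 6B.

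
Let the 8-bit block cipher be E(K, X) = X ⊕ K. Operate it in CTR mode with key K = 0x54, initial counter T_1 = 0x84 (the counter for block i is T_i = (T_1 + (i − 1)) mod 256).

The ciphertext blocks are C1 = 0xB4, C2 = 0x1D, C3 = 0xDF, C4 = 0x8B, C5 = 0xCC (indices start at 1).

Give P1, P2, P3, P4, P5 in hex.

P1 = 0x64, P2 = 0xCC, P3 = 0x0D, P4 = 0x58, P5 = 0x10

CTR decryption: S_i = E(K, T_i) where T_i is the counter for block i; P_i = C_i ⊕ S_i.
P1: T = 0x84, S = E(K, T) = 0xD0; 0xB4 ⊕ 0xD0 = 0x64.
P2: T = 0x85, S = E(K, T) = 0xD1; 0x1D ⊕ 0xD1 = 0xCC.
P3: T = 0x86, S = E(K, T) = 0xD2; 0xDF ⊕ 0xD2 = 0x0D.
P4: T = 0x87, S = E(K, T) = 0xD3; 0x8B ⊕ 0xD3 = 0x58.
P5: T = 0x88, S = E(K, T) = 0xDC; 0xCC ⊕ 0xDC = 0x10.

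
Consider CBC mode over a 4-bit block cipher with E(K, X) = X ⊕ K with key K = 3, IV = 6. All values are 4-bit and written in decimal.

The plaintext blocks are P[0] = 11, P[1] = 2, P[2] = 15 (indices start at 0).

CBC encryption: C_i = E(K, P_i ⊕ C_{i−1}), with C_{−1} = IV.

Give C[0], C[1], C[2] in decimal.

C[0]: P[0] ⊕ 6 = 13; E(K, 13) = 14.
C[1]: P[1] ⊕ 14 = 12; E(K, 12) = 15.
C[2]: P[2] ⊕ 15 = 0; E(K, 0) = 3.

C[0] = 14, C[1] = 15, C[2] = 3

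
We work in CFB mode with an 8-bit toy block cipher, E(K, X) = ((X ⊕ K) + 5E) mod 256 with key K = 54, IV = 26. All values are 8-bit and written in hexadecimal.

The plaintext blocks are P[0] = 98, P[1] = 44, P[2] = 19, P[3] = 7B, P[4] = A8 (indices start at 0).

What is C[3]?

C[3] = 98

CFB encryption: C_i = P_i ⊕ E(K, C_{i−1}), with C_{−1} = IV.
C[0]: E(K, 26) = D0; 98 ⊕ D0 = 48.
C[1]: E(K, 48) = 7A; 44 ⊕ 7A = 3E.
C[2]: E(K, 3E) = C8; 19 ⊕ C8 = D1.
C[3]: E(K, D1) = E3; 7B ⊕ E3 = 98.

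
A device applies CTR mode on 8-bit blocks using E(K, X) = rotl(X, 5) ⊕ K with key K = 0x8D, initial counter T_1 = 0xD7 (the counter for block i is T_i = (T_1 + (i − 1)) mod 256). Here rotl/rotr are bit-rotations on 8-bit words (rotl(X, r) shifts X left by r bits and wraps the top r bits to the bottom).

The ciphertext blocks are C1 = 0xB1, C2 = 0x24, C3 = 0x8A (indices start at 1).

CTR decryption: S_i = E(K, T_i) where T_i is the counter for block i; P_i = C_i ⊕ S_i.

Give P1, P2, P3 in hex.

P1: T = 0xD7, S = E(K, T) = 0x77; 0xB1 ⊕ 0x77 = 0xC6.
P2: T = 0xD8, S = E(K, T) = 0x96; 0x24 ⊕ 0x96 = 0xB2.
P3: T = 0xD9, S = E(K, T) = 0xB6; 0x8A ⊕ 0xB6 = 0x3C.

P1 = 0xC6, P2 = 0xB2, P3 = 0x3C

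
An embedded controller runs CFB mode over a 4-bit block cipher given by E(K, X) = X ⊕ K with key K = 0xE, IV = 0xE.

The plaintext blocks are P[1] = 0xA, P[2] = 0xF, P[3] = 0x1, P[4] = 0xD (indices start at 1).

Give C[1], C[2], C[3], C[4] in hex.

C[1] = 0xA, C[2] = 0xB, C[3] = 0x4, C[4] = 0x7

CFB encryption: C_i = P_i ⊕ E(K, C_{i−1}), with C_{0} = IV.
C[1]: E(K, 0xE) = 0x0; 0xA ⊕ 0x0 = 0xA.
C[2]: E(K, 0xA) = 0x4; 0xF ⊕ 0x4 = 0xB.
C[3]: E(K, 0xB) = 0x5; 0x1 ⊕ 0x5 = 0x4.
C[4]: E(K, 0x4) = 0xA; 0xD ⊕ 0xA = 0x7.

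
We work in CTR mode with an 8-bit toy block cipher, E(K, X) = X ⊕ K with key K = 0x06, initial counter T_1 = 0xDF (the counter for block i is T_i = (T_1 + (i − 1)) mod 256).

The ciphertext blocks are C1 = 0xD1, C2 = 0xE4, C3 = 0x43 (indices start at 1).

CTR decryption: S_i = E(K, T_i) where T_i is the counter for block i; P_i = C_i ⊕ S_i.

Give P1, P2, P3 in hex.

P1 = 0x08, P2 = 0x02, P3 = 0xA4

P1: T = 0xDF, S = E(K, T) = 0xD9; 0xD1 ⊕ 0xD9 = 0x08.
P2: T = 0xE0, S = E(K, T) = 0xE6; 0xE4 ⊕ 0xE6 = 0x02.
P3: T = 0xE1, S = E(K, T) = 0xE7; 0x43 ⊕ 0xE7 = 0xA4.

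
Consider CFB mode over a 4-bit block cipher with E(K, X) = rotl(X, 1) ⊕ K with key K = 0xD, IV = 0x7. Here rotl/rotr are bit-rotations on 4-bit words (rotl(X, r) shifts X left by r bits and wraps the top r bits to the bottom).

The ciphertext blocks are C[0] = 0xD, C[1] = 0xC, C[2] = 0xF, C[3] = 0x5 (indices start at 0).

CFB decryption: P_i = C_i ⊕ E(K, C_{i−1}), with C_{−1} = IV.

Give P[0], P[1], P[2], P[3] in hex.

P[0] = 0xE, P[1] = 0xA, P[2] = 0xB, P[3] = 0x7

P[0]: E(K, 0x7) = 0x3; 0xD ⊕ 0x3 = 0xE.
P[1]: E(K, 0xD) = 0x6; 0xC ⊕ 0x6 = 0xA.
P[2]: E(K, 0xC) = 0x4; 0xF ⊕ 0x4 = 0xB.
P[3]: E(K, 0xF) = 0x2; 0x5 ⊕ 0x2 = 0x7.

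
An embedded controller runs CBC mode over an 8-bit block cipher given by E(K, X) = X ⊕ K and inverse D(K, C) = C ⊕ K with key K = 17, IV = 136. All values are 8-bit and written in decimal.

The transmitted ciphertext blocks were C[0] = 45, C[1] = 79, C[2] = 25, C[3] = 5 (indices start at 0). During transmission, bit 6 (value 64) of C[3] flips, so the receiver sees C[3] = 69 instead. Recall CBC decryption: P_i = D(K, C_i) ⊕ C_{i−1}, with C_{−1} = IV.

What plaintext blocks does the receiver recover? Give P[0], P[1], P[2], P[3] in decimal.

P[0] = 180, P[1] = 115, P[2] = 71, P[3] = 77

Only C[3] changed, to 69. In CBC, a change in C_i garbles P_i and flips the same bit in P_{i+1}. Decrypting the received ciphertext:
P[0]: D(K, 45) = 60; 60 ⊕ 136 = 180.
P[1]: D(K, 79) = 94; 94 ⊕ 45 = 115.
P[2]: D(K, 25) = 8; 8 ⊕ 79 = 71.
P[3]: D(K, 69) = 84; 84 ⊕ 25 = 77.
Blocks that differ from the original plaintext: P[3].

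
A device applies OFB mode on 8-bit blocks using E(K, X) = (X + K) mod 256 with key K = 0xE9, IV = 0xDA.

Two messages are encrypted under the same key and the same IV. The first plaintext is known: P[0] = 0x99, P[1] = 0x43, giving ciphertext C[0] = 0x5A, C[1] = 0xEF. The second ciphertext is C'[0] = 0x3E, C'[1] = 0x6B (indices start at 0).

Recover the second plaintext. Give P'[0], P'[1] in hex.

In OFB with a reused IV, both messages share the same keystream S_i, so C_i ⊕ C'_i = P_i ⊕ P'_i and thus P'_i = P_i ⊕ C_i ⊕ C'_i.
P'[0]: 0x99 ⊕ 0x5A ⊕ 0x3E = 0xFD.
P'[1]: 0x43 ⊕ 0xEF ⊕ 0x6B = 0xC7.

P'[0] = 0xFD, P'[1] = 0xC7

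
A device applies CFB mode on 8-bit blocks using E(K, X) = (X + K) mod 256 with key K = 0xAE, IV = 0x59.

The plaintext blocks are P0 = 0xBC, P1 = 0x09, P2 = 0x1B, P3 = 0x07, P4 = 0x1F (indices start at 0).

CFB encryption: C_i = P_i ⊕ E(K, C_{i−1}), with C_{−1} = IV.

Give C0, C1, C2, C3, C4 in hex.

C0: E(K, 0x59) = 0x07; 0xBC ⊕ 0x07 = 0xBB.
C1: E(K, 0xBB) = 0x69; 0x09 ⊕ 0x69 = 0x60.
C2: E(K, 0x60) = 0x0E; 0x1B ⊕ 0x0E = 0x15.
C3: E(K, 0x15) = 0xC3; 0x07 ⊕ 0xC3 = 0xC4.
C4: E(K, 0xC4) = 0x72; 0x1F ⊕ 0x72 = 0x6D.

C0 = 0xBB, C1 = 0x60, C2 = 0x15, C3 = 0xC4, C4 = 0x6D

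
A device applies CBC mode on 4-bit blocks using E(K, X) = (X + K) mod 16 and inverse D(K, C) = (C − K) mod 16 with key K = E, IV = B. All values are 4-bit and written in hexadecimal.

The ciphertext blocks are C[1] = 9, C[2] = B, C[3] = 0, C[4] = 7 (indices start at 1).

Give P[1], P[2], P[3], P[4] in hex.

P[1] = 0, P[2] = 4, P[3] = 9, P[4] = 9

CBC decryption: P_i = D(K, C_i) ⊕ C_{i−1}, with C_{0} = IV.
P[1]: D(K, 9) = B; B ⊕ B = 0.
P[2]: D(K, B) = D; D ⊕ 9 = 4.
P[3]: D(K, 0) = 2; 2 ⊕ B = 9.
P[4]: D(K, 7) = 9; 9 ⊕ 0 = 9.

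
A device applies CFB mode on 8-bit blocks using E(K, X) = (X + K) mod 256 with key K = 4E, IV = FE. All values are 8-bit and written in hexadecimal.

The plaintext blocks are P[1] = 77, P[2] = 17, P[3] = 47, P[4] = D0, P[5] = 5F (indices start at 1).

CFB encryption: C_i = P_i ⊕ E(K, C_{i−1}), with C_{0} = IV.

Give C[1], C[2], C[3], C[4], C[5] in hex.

C[1] = 3B, C[2] = 9E, C[3] = AB, C[4] = 29, C[5] = 28

C[1]: E(K, FE) = 4C; 77 ⊕ 4C = 3B.
C[2]: E(K, 3B) = 89; 17 ⊕ 89 = 9E.
C[3]: E(K, 9E) = EC; 47 ⊕ EC = AB.
C[4]: E(K, AB) = F9; D0 ⊕ F9 = 29.
C[5]: E(K, 29) = 77; 5F ⊕ 77 = 28.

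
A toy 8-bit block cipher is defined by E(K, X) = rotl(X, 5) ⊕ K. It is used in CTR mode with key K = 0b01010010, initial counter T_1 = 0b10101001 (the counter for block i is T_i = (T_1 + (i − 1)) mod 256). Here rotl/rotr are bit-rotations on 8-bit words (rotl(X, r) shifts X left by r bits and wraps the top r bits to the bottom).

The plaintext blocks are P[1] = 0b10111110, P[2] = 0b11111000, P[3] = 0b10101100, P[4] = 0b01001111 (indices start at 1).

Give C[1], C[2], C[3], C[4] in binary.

CTR encryption: S_i = E(K, T_i) where T_i is the counter for block i; C_i = P_i ⊕ S_i.
C[1]: T = 0b10101001, S = E(K, T) = 0b01100111; 0b10111110 ⊕ 0b01100111 = 0b11011001.
C[2]: T = 0b10101010, S = E(K, T) = 0b00000111; 0b11111000 ⊕ 0b00000111 = 0b11111111.
C[3]: T = 0b10101011, S = E(K, T) = 0b00100111; 0b10101100 ⊕ 0b00100111 = 0b10001011.
C[4]: T = 0b10101100, S = E(K, T) = 0b11000111; 0b01001111 ⊕ 0b11000111 = 0b10001000.

C[1] = 0b11011001, C[2] = 0b11111111, C[3] = 0b10001011, C[4] = 0b10001000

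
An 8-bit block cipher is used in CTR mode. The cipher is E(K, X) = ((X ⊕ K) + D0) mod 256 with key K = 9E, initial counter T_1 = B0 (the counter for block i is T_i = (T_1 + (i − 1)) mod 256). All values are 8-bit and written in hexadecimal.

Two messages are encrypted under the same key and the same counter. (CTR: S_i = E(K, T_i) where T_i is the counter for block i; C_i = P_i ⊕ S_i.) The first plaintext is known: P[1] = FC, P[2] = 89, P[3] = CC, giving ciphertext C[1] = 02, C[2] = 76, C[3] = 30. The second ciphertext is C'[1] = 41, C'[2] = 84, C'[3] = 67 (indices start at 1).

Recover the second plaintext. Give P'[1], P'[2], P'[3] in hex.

In CTR with a reused counter, both messages share the same keystream S_i, so C_i ⊕ C'_i = P_i ⊕ P'_i and thus P'_i = P_i ⊕ C_i ⊕ C'_i.
P'[1]: FC ⊕ 02 ⊕ 41 = BF.
P'[2]: 89 ⊕ 76 ⊕ 84 = 7B.
P'[3]: CC ⊕ 30 ⊕ 67 = 9B.

P'[1] = BF, P'[2] = 7B, P'[3] = 9B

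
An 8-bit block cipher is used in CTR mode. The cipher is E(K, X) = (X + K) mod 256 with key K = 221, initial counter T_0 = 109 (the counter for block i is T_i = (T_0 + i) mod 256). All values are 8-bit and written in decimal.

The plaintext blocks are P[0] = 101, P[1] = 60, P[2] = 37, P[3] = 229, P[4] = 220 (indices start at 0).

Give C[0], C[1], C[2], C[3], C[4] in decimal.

C[0] = 47, C[1] = 119, C[2] = 105, C[3] = 168, C[4] = 146

CTR encryption: S_i = E(K, T_i) where T_i is the counter for block i; C_i = P_i ⊕ S_i.
C[0]: T = 109, S = E(K, T) = 74; 101 ⊕ 74 = 47.
C[1]: T = 110, S = E(K, T) = 75; 60 ⊕ 75 = 119.
C[2]: T = 111, S = E(K, T) = 76; 37 ⊕ 76 = 105.
C[3]: T = 112, S = E(K, T) = 77; 229 ⊕ 77 = 168.
C[4]: T = 113, S = E(K, T) = 78; 220 ⊕ 78 = 146.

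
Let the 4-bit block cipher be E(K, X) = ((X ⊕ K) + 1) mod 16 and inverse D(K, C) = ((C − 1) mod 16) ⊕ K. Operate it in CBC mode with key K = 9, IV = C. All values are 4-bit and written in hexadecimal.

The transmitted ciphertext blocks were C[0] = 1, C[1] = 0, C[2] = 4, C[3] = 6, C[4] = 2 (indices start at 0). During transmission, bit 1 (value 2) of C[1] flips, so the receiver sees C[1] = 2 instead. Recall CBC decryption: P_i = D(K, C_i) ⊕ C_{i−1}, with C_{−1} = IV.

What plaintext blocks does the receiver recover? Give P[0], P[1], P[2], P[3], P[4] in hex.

Only C[1] changed, to 2. In CBC, a change in C_i garbles P_i and flips the same bit in P_{i+1}. Decrypting the received ciphertext:
P[0]: D(K, 1) = 9; 9 ⊕ C = 5.
P[1]: D(K, 2) = 8; 8 ⊕ 1 = 9.
P[2]: D(K, 4) = A; A ⊕ 2 = 8.
P[3]: D(K, 6) = C; C ⊕ 4 = 8.
P[4]: D(K, 2) = 8; 8 ⊕ 6 = E.
Blocks that differ from the original plaintext: P[1], P[2].

P[0] = 5, P[1] = 9, P[2] = 8, P[3] = 8, P[4] = E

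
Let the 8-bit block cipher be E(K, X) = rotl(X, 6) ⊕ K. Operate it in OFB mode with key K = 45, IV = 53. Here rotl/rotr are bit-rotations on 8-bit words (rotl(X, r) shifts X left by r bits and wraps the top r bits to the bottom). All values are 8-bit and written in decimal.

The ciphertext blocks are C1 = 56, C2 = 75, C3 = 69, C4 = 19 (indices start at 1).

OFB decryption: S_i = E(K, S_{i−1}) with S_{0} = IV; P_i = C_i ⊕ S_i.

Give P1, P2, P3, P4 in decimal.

P1: S = E(K, 53) = 96; 56 ⊕ 96 = 88.
P2: S = E(K, 96) = 53; 75 ⊕ 53 = 126.
P3: S = E(K, 53) = 96; 69 ⊕ 96 = 37.
P4: S = E(K, 96) = 53; 19 ⊕ 53 = 38.

P1 = 88, P2 = 126, P3 = 37, P4 = 38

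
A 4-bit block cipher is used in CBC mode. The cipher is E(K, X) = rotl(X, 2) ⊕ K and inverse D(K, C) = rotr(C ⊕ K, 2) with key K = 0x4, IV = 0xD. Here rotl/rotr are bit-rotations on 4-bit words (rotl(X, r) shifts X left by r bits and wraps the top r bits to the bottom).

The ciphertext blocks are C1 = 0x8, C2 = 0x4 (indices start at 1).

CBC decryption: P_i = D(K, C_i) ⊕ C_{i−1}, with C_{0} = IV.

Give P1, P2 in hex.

P1 = 0xE, P2 = 0x8

P1: D(K, 0x8) = 0x3; 0x3 ⊕ 0xD = 0xE.
P2: D(K, 0x4) = 0x0; 0x0 ⊕ 0x8 = 0x8.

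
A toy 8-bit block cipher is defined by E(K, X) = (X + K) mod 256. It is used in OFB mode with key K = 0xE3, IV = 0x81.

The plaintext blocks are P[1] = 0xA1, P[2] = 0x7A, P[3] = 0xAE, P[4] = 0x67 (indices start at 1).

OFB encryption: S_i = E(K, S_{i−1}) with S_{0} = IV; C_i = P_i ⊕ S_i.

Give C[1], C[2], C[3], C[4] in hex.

C[1] = 0xC5, C[2] = 0x3D, C[3] = 0x84, C[4] = 0x6A

C[1]: S = E(K, 0x81) = 0x64; 0xA1 ⊕ 0x64 = 0xC5.
C[2]: S = E(K, 0x64) = 0x47; 0x7A ⊕ 0x47 = 0x3D.
C[3]: S = E(K, 0x47) = 0x2A; 0xAE ⊕ 0x2A = 0x84.
C[4]: S = E(K, 0x2A) = 0x0D; 0x67 ⊕ 0x0D = 0x6A.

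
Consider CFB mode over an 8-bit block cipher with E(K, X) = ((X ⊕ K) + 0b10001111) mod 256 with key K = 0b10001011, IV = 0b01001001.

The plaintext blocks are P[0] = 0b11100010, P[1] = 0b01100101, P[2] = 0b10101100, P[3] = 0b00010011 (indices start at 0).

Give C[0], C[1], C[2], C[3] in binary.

CFB encryption: C_i = P_i ⊕ E(K, C_{i−1}), with C_{−1} = IV.
C[0]: E(K, 0b01001001) = 0b01010001; 0b11100010 ⊕ 0b01010001 = 0b10110011.
C[1]: E(K, 0b10110011) = 0b11000111; 0b01100101 ⊕ 0b11000111 = 0b10100010.
C[2]: E(K, 0b10100010) = 0b10111000; 0b10101100 ⊕ 0b10111000 = 0b00010100.
C[3]: E(K, 0b00010100) = 0b00101110; 0b00010011 ⊕ 0b00101110 = 0b00111101.

C[0] = 0b10110011, C[1] = 0b10100010, C[2] = 0b00010100, C[3] = 0b00111101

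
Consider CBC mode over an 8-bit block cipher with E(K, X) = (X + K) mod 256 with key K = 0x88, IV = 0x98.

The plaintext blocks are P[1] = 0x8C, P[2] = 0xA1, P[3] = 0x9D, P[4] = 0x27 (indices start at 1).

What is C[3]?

C[3] = 0xE0

CBC encryption: C_i = E(K, P_i ⊕ C_{i−1}), with C_{0} = IV.
C[1]: P[1] ⊕ 0x98 = 0x14; E(K, 0x14) = 0x9C.
C[2]: P[2] ⊕ 0x9C = 0x3D; E(K, 0x3D) = 0xC5.
C[3]: P[3] ⊕ 0xC5 = 0x58; E(K, 0x58) = 0xE0.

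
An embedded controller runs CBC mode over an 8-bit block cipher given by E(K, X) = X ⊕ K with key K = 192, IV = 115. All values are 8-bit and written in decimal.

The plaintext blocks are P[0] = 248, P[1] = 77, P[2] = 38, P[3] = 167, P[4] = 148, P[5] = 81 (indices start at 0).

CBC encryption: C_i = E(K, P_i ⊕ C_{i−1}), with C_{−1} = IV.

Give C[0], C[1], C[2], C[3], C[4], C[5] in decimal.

C[0] = 75, C[1] = 198, C[2] = 32, C[3] = 71, C[4] = 19, C[5] = 130

C[0]: P[0] ⊕ 115 = 139; E(K, 139) = 75.
C[1]: P[1] ⊕ 75 = 6; E(K, 6) = 198.
C[2]: P[2] ⊕ 198 = 224; E(K, 224) = 32.
C[3]: P[3] ⊕ 32 = 135; E(K, 135) = 71.
C[4]: P[4] ⊕ 71 = 211; E(K, 211) = 19.
C[5]: P[5] ⊕ 19 = 66; E(K, 66) = 130.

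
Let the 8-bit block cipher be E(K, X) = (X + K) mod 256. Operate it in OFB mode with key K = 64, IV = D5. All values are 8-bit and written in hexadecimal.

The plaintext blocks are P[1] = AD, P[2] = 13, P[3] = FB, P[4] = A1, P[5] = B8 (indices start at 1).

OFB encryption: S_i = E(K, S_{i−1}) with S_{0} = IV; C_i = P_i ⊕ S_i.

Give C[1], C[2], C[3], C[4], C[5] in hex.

C[1] = 94, C[2] = 8E, C[3] = FA, C[4] = C4, C[5] = 71

C[1]: S = E(K, D5) = 39; AD ⊕ 39 = 94.
C[2]: S = E(K, 39) = 9D; 13 ⊕ 9D = 8E.
C[3]: S = E(K, 9D) = 01; FB ⊕ 01 = FA.
C[4]: S = E(K, 01) = 65; A1 ⊕ 65 = C4.
C[5]: S = E(K, 65) = C9; B8 ⊕ C9 = 71.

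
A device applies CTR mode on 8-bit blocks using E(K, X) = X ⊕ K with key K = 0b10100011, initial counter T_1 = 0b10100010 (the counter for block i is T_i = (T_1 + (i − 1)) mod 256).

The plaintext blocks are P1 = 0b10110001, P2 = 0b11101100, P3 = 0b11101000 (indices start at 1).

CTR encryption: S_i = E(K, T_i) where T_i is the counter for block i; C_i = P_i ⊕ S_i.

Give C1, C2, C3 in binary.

C1 = 0b10110000, C2 = 0b11101100, C3 = 0b11101111

C1: T = 0b10100010, S = E(K, T) = 0b00000001; 0b10110001 ⊕ 0b00000001 = 0b10110000.
C2: T = 0b10100011, S = E(K, T) = 0b00000000; 0b11101100 ⊕ 0b00000000 = 0b11101100.
C3: T = 0b10100100, S = E(K, T) = 0b00000111; 0b11101000 ⊕ 0b00000111 = 0b11101111.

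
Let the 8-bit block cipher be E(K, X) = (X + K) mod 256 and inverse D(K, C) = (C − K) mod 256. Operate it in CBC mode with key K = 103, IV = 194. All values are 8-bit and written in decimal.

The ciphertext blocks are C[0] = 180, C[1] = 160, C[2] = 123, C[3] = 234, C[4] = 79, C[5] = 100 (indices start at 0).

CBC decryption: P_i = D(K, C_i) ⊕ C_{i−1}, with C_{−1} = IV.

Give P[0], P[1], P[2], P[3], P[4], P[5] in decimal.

P[0]: D(K, 180) = 77; 77 ⊕ 194 = 143.
P[1]: D(K, 160) = 57; 57 ⊕ 180 = 141.
P[2]: D(K, 123) = 20; 20 ⊕ 160 = 180.
P[3]: D(K, 234) = 131; 131 ⊕ 123 = 248.
P[4]: D(K, 79) = 232; 232 ⊕ 234 = 2.
P[5]: D(K, 100) = 253; 253 ⊕ 79 = 178.

P[0] = 143, P[1] = 141, P[2] = 180, P[3] = 248, P[4] = 2, P[5] = 178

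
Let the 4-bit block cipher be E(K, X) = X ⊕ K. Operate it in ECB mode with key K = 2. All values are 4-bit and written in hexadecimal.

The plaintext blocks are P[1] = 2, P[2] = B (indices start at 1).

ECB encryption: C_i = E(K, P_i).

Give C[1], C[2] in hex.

C[1] = 0, C[2] = 9

C[1]: E(K, 2) = 0.
C[2]: E(K, B) = 9.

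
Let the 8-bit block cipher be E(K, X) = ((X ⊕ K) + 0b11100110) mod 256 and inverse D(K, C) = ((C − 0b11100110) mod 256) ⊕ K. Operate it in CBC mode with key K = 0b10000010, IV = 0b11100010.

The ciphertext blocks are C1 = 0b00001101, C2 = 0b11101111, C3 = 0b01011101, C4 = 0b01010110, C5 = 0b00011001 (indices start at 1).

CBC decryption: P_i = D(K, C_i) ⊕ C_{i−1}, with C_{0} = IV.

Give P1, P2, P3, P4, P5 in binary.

P1: D(K, 0b00001101) = 0b10100101; 0b10100101 ⊕ 0b11100010 = 0b01000111.
P2: D(K, 0b11101111) = 0b10001011; 0b10001011 ⊕ 0b00001101 = 0b10000110.
P3: D(K, 0b01011101) = 0b11110101; 0b11110101 ⊕ 0b11101111 = 0b00011010.
P4: D(K, 0b01010110) = 0b11110010; 0b11110010 ⊕ 0b01011101 = 0b10101111.
P5: D(K, 0b00011001) = 0b10110001; 0b10110001 ⊕ 0b01010110 = 0b11100111.

P1 = 0b01000111, P2 = 0b10000110, P3 = 0b00011010, P4 = 0b10101111, P5 = 0b11100111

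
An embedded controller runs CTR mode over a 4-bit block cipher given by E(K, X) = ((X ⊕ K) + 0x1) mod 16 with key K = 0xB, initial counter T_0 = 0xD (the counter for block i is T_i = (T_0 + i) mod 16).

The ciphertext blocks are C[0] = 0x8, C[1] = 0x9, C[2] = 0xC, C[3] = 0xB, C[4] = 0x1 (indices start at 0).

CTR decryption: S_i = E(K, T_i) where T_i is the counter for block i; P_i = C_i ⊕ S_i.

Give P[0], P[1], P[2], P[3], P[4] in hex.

P[0] = 0xF, P[1] = 0xF, P[2] = 0x9, P[3] = 0x7, P[4] = 0xA

P[0]: T = 0xD, S = E(K, T) = 0x7; 0x8 ⊕ 0x7 = 0xF.
P[1]: T = 0xE, S = E(K, T) = 0x6; 0x9 ⊕ 0x6 = 0xF.
P[2]: T = 0xF, S = E(K, T) = 0x5; 0xC ⊕ 0x5 = 0x9.
P[3]: T = 0x0, S = E(K, T) = 0xC; 0xB ⊕ 0xC = 0x7.
P[4]: T = 0x1, S = E(K, T) = 0xB; 0x1 ⊕ 0xB = 0xA.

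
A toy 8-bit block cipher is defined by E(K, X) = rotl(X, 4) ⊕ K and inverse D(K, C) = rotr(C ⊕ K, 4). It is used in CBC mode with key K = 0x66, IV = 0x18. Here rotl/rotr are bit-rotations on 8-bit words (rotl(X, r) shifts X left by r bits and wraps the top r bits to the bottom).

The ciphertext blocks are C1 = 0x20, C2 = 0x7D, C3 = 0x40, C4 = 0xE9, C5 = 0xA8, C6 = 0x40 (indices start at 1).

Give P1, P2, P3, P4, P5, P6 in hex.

P1 = 0x7C, P2 = 0x91, P3 = 0x1F, P4 = 0xB8, P5 = 0x05, P6 = 0xCA

CBC decryption: P_i = D(K, C_i) ⊕ C_{i−1}, with C_{0} = IV.
P1: D(K, 0x20) = 0x64; 0x64 ⊕ 0x18 = 0x7C.
P2: D(K, 0x7D) = 0xB1; 0xB1 ⊕ 0x20 = 0x91.
P3: D(K, 0x40) = 0x62; 0x62 ⊕ 0x7D = 0x1F.
P4: D(K, 0xE9) = 0xF8; 0xF8 ⊕ 0x40 = 0xB8.
P5: D(K, 0xA8) = 0xEC; 0xEC ⊕ 0xE9 = 0x05.
P6: D(K, 0x40) = 0x62; 0x62 ⊕ 0xA8 = 0xCA.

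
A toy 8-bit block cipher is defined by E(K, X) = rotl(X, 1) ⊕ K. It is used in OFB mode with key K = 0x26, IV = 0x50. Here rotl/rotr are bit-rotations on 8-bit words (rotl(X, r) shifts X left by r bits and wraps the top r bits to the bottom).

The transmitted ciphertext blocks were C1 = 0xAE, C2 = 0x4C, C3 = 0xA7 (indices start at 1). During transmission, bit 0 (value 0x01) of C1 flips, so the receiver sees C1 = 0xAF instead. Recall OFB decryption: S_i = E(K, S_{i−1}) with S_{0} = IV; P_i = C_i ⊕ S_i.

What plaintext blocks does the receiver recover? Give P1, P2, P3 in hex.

P1 = 0x29, P2 = 0x67, P3 = 0xD7

Only C1 changed, to 0xAF. In OFB, a change in C_i flips the same bit in P_i only; the keystream is unaffected. Decrypting the received ciphertext:
P1: S = E(K, 0x50) = 0x86; 0xAF ⊕ 0x86 = 0x29.
P2: S = E(K, 0x86) = 0x2B; 0x4C ⊕ 0x2B = 0x67.
P3: S = E(K, 0x2B) = 0x70; 0xA7 ⊕ 0x70 = 0xD7.
Blocks that differ from the original plaintext: P1.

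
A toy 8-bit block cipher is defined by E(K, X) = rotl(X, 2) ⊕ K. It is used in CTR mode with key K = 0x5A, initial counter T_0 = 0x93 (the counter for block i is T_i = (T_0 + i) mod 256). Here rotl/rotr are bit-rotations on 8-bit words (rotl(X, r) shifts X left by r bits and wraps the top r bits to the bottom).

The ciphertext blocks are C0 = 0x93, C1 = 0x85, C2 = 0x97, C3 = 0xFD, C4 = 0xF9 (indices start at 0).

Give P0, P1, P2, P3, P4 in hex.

CTR decryption: S_i = E(K, T_i) where T_i is the counter for block i; P_i = C_i ⊕ S_i.
P0: T = 0x93, S = E(K, T) = 0x14; 0x93 ⊕ 0x14 = 0x87.
P1: T = 0x94, S = E(K, T) = 0x08; 0x85 ⊕ 0x08 = 0x8D.
P2: T = 0x95, S = E(K, T) = 0x0C; 0x97 ⊕ 0x0C = 0x9B.
P3: T = 0x96, S = E(K, T) = 0x00; 0xFD ⊕ 0x00 = 0xFD.
P4: T = 0x97, S = E(K, T) = 0x04; 0xF9 ⊕ 0x04 = 0xFD.

P0 = 0x87, P1 = 0x8D, P2 = 0x9B, P3 = 0xFD, P4 = 0xFD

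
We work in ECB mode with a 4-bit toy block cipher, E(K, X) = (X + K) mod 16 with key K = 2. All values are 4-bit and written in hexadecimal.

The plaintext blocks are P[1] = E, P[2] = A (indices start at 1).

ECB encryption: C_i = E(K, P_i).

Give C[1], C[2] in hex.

C[1]: E(K, E) = 0.
C[2]: E(K, A) = C.

C[1] = 0, C[2] = C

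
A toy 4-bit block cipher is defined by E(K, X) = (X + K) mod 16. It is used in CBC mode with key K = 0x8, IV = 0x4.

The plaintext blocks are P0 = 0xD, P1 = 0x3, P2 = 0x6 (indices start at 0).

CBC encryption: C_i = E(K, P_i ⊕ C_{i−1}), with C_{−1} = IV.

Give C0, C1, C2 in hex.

C0: P0 ⊕ 0x4 = 0x9; E(K, 0x9) = 0x1.
C1: P1 ⊕ 0x1 = 0x2; E(K, 0x2) = 0xA.
C2: P2 ⊕ 0xA = 0xC; E(K, 0xC) = 0x4.

C0 = 0x1, C1 = 0xA, C2 = 0x4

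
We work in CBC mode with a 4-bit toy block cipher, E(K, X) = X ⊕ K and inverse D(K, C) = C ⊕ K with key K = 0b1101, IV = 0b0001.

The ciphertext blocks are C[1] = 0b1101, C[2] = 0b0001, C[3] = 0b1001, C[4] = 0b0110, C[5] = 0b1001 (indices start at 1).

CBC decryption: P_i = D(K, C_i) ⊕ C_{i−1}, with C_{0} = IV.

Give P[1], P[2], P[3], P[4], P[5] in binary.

P[1] = 0b0001, P[2] = 0b0001, P[3] = 0b0101, P[4] = 0b0010, P[5] = 0b0010

P[1]: D(K, 0b1101) = 0b0000; 0b0000 ⊕ 0b0001 = 0b0001.
P[2]: D(K, 0b0001) = 0b1100; 0b1100 ⊕ 0b1101 = 0b0001.
P[3]: D(K, 0b1001) = 0b0100; 0b0100 ⊕ 0b0001 = 0b0101.
P[4]: D(K, 0b0110) = 0b1011; 0b1011 ⊕ 0b1001 = 0b0010.
P[5]: D(K, 0b1001) = 0b0100; 0b0100 ⊕ 0b0110 = 0b0010.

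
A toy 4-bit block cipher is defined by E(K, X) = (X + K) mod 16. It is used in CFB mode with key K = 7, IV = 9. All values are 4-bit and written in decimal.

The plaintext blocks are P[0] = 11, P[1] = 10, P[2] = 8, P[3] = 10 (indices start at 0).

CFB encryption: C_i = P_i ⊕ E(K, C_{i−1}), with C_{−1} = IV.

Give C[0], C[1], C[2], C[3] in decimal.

C[0]: E(K, 9) = 0; 11 ⊕ 0 = 11.
C[1]: E(K, 11) = 2; 10 ⊕ 2 = 8.
C[2]: E(K, 8) = 15; 8 ⊕ 15 = 7.
C[3]: E(K, 7) = 14; 10 ⊕ 14 = 4.

C[0] = 11, C[1] = 8, C[2] = 7, C[3] = 4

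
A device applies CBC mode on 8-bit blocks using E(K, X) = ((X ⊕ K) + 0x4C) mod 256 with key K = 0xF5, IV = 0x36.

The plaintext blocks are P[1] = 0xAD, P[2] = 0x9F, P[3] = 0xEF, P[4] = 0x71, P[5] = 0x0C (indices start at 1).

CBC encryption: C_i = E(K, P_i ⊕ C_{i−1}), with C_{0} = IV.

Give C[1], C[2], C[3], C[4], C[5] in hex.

C[1] = 0xBA, C[2] = 0x1C, C[3] = 0x52, C[4] = 0x22, C[5] = 0x27

C[1]: P[1] ⊕ 0x36 = 0x9B; E(K, 0x9B) = 0xBA.
C[2]: P[2] ⊕ 0xBA = 0x25; E(K, 0x25) = 0x1C.
C[3]: P[3] ⊕ 0x1C = 0xF3; E(K, 0xF3) = 0x52.
C[4]: P[4] ⊕ 0x52 = 0x23; E(K, 0x23) = 0x22.
C[5]: P[5] ⊕ 0x22 = 0x2E; E(K, 0x2E) = 0x27.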